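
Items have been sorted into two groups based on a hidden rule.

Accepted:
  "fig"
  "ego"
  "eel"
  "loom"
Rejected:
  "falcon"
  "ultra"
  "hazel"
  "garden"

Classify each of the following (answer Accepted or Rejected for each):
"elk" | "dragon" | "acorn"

The classifier is using: length ≤ 4.
Accepted: "elk", since length 3. Rejected: "dragon", since length 6. Rejected: "acorn", since length 5.

Accepted, Rejected, Rejected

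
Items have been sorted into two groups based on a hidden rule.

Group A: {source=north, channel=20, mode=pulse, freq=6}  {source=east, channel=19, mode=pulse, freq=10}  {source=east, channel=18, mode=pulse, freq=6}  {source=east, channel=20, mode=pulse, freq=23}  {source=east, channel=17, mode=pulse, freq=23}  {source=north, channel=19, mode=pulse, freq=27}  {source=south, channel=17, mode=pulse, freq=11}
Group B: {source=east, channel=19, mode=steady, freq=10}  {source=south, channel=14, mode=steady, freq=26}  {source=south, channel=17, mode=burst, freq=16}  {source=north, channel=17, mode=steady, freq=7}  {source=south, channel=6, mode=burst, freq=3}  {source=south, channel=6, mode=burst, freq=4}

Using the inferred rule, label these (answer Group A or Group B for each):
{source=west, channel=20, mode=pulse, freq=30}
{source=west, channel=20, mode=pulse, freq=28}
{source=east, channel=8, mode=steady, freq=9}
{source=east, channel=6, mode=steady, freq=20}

Group A, Group A, Group B, Group B

The common property of the 'Group A' items is: mode is pulse. No 'Group B' item has it.
{source=west, channel=20, mode=pulse, freq=30} → mode is pulse → Group A. {source=west, channel=20, mode=pulse, freq=28} → mode is pulse → Group A. {source=east, channel=8, mode=steady, freq=9} → mode is steady → Group B. {source=east, channel=6, mode=steady, freq=20} → mode is steady → Group B.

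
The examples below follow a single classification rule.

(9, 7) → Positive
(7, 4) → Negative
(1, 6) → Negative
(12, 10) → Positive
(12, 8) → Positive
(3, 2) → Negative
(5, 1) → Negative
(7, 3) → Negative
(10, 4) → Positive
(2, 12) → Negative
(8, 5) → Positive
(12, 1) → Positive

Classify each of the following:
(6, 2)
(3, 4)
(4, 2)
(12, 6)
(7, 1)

Negative, Negative, Negative, Positive, Negative

The distinguishing property — first ≥ 8 — holds for all the 'Positive' cases and none of the 'Negative' cases.
(6, 2): Negative (first 6).
(3, 4): Negative (first 3).
(4, 2): Negative (first 4).
(12, 6): Positive (first 12).
(7, 1): Negative (first 7).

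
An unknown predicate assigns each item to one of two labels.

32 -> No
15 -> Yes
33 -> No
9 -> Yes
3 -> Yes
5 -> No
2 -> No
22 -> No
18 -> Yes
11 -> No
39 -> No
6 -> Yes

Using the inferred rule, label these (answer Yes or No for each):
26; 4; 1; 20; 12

No, No, No, No, Yes

The rule appears to be: multiple of 3 AND at most 18.
26 — 26 = 3·8 + 2, 26 > 18, hence No. 4 — 4 = 3·1 + 1, 4 ≤ 18, hence No. 1 — 1 = 3·0 + 1, 1 ≤ 18, hence No. 20 — 20 = 3·6 + 2, 20 > 18, hence No. 12 — 12 = 3·4, 12 ≤ 18, hence Yes.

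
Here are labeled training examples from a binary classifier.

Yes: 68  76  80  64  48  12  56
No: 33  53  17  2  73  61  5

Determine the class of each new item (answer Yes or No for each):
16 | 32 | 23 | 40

'Yes' ⟺ multiple of 4.
16: 16 = 4·4 — matches, so Yes. 32: 32 = 4·8 — matches, so Yes. 23: 23 = 4·5 + 3 — fails this test, so No. 40: 40 = 4·10 — matches, so Yes.

Yes, Yes, No, Yes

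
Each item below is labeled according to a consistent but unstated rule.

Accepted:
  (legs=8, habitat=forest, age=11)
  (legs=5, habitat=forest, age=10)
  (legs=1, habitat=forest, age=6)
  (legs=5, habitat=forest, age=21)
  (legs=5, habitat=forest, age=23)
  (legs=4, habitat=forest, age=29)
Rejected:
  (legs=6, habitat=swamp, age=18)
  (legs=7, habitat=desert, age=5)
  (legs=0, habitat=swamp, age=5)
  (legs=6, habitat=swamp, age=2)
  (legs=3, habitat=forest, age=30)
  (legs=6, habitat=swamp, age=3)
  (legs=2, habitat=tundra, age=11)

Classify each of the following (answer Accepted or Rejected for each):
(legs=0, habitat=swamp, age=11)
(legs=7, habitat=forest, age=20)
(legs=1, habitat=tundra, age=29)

Rejected, Accepted, Rejected

The distinguishing property — habitat is forest AND age ≤ 29 — holds for all the 'Accepted' cases and none of the 'Rejected' cases.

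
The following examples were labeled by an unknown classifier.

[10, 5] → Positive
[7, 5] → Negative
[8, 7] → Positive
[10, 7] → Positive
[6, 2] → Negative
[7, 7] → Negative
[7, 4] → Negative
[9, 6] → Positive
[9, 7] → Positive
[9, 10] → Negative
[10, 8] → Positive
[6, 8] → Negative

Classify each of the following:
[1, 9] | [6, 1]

Negative, Negative

The distinguishing property — first > second AND sum ≥ 14 — holds for all the 'Positive' cases and none of the 'Negative' cases.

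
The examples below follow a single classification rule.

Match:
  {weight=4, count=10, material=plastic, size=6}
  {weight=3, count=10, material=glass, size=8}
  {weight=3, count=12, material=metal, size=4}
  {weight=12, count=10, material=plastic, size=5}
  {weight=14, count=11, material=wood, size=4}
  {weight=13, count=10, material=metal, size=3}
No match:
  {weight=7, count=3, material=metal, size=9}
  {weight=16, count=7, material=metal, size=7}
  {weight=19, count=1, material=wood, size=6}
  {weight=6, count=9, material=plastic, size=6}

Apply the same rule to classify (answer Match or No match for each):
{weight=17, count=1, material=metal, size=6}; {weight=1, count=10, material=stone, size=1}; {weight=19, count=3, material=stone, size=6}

No match, Match, No match

'Match' ⟺ count ≥ 10.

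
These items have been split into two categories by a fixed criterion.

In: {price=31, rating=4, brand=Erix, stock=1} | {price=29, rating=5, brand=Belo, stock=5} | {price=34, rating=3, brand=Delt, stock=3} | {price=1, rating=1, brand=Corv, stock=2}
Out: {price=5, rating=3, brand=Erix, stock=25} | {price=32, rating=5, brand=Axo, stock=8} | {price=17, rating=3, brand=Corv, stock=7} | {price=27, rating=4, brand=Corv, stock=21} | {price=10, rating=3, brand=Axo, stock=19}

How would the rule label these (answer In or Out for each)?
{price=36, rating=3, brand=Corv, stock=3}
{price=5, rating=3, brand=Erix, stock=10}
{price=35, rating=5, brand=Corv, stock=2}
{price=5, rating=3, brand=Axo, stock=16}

The simplest hypothesis consistent with all the labels is: stock ≤ 5.
{price=36, rating=3, brand=Corv, stock=3} — stock = 3, hence In.
{price=5, rating=3, brand=Erix, stock=10} — stock = 10, hence Out.
{price=35, rating=5, brand=Corv, stock=2} — stock = 2, hence In.
{price=5, rating=3, brand=Axo, stock=16} — stock = 16, hence Out.

In, Out, In, Out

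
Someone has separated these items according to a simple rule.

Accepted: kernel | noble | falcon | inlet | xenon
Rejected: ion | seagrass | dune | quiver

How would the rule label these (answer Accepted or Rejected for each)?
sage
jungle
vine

Rejected, Accepted, Rejected

One predicate separates the groups cleanly: length ≥ 5 AND contains 'n'.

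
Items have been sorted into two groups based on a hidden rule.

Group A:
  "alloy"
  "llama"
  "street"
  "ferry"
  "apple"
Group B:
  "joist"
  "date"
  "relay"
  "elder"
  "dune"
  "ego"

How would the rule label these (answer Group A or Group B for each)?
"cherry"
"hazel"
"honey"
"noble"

The common property of the 'Group A' items is: has a double letter. No 'Group B' item has it.
"cherry": 'rr' doubled, meets the rule → Group A. "hazel": no doubled letter, lacks this property → Group B. "honey": no doubled letter, lacks this property → Group B. "noble": no doubled letter, lacks this property → Group B.

Group A, Group B, Group B, Group B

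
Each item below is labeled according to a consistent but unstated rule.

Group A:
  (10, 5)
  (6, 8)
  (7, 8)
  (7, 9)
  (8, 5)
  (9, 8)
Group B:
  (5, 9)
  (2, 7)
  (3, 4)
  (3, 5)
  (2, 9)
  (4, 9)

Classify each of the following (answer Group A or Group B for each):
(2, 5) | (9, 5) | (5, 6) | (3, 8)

Group B, Group A, Group B, Group B

All 'Group A' examples share one property — first ≥ 6 — and every 'Group B' example lacks it.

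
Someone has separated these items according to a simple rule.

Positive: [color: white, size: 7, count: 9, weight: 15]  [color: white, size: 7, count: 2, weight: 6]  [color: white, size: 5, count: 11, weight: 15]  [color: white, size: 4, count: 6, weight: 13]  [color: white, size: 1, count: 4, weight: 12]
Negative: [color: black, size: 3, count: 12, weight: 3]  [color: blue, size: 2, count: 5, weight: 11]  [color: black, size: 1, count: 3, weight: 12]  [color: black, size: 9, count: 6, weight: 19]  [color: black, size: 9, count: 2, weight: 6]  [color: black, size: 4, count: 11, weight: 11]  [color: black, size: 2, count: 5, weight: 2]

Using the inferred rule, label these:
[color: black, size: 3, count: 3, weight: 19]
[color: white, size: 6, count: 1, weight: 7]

Checking candidate rules against both groups, what survives is: color is white.
[color: black, size: 3, count: 3, weight: 19] → color is black → Negative.
[color: white, size: 6, count: 1, weight: 7] → color is white → Positive.

Negative, Positive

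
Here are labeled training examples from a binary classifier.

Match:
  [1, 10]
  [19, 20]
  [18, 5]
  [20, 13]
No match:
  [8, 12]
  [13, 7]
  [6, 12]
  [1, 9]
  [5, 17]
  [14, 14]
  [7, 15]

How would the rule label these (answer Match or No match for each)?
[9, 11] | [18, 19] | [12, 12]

Comparing the two groups points to one rule — sum is odd.
[9, 11] → 9+11 = 20 → No match.
[18, 19] → 18+19 = 37 → Match.
[12, 12] → 12+12 = 24 → No match.

No match, Match, No match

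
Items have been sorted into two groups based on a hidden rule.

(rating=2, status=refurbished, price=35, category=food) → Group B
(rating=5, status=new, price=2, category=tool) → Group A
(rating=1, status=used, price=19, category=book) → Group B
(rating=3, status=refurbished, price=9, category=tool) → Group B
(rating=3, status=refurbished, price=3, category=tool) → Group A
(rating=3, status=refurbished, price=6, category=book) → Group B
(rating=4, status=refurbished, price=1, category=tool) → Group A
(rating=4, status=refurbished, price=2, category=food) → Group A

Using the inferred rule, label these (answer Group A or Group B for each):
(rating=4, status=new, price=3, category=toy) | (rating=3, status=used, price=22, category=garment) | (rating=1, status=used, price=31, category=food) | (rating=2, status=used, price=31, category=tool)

Group A, Group B, Group B, Group B

The common property of the 'Group A' items is: price ≤ 3. No 'Group B' item has it.
(rating=4, status=new, price=3, category=toy): price = 3 — passes, so Group A. (rating=3, status=used, price=22, category=garment): price = 22 — fails this test, so Group B. (rating=1, status=used, price=31, category=food): price = 31 — fails this test, so Group B. (rating=2, status=used, price=31, category=tool): price = 31 — fails this test, so Group B.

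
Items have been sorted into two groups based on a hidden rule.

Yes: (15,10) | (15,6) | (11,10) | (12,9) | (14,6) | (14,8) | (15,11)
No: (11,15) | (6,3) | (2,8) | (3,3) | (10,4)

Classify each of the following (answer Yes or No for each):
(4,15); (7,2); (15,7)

The distinguishing property — first > second AND sum ≥ 20 — holds for all the 'Yes' cases and none of the 'No' cases.
(4,15): 4 < 15, 4+15 = 19 — does not satisfy this, so No.
(7,2): 7 > 2, 7+2 = 9 — does not satisfy this, so No.
(15,7): 15 > 7, 15+7 = 22 — has this property, so Yes.

No, No, Yes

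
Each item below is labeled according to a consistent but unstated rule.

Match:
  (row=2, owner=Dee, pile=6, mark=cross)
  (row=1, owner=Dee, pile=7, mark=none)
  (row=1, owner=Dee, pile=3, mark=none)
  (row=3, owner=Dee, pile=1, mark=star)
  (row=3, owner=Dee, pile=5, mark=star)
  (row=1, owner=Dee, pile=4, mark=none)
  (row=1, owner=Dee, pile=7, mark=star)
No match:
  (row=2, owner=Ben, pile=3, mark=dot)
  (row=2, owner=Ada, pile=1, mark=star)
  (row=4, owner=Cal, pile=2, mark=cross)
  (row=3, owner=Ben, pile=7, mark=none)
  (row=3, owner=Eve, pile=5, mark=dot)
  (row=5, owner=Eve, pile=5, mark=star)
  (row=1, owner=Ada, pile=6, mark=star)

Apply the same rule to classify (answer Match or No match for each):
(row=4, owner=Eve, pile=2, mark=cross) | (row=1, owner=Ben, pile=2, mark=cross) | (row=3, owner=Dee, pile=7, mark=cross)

No match, No match, Match

Comparing the two groups points to one rule — owner is Dee.
(row=4, owner=Eve, pile=2, mark=cross): No match (owner is Eve).
(row=1, owner=Ben, pile=2, mark=cross): No match (owner is Ben).
(row=3, owner=Dee, pile=7, mark=cross): Match (owner is Dee).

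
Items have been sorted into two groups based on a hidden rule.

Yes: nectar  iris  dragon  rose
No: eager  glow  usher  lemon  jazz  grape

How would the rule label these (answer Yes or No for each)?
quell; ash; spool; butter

A rule that fits every label: even length AND contains 'r' — true of each 'Yes' example, false of each 'No' one.

No, No, No, Yes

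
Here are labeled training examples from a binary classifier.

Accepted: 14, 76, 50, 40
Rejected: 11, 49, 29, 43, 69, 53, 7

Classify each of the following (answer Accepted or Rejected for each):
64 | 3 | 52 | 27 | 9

Accepted, Rejected, Accepted, Rejected, Rejected

The pattern is that an item is 'Accepted' exactly when: even.
64: 64 is even, qualifies → Accepted. 3: 3 is odd, does not fit → Rejected. 52: 52 is even, qualifies → Accepted. 27: 27 is odd, does not fit → Rejected. 9: 9 is odd, does not fit → Rejected.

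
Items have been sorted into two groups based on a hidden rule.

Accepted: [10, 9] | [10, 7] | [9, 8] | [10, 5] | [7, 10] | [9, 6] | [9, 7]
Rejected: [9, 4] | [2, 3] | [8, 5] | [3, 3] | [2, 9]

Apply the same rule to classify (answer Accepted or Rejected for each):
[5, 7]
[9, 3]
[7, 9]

Rule: sum ≥ 15. This holds for each 'Accepted' example and fails for each 'Rejected' one.

Rejected, Rejected, Accepted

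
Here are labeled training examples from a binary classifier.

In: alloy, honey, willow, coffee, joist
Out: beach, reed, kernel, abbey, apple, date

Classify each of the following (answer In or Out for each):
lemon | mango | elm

In, In, Out

Rule: contains 'o'. This holds for each 'In' example and fails for each 'Out' one.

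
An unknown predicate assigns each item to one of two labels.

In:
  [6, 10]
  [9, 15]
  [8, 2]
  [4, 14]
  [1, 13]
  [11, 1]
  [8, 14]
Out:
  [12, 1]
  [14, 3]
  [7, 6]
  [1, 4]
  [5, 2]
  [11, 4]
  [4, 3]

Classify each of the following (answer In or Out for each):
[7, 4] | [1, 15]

Out, In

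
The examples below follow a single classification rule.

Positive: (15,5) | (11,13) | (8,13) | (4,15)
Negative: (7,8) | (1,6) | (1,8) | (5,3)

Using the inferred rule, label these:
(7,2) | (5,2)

Negative, Negative

A rule that fits every label: sum ≥ 19 — true of each 'Positive' example, false of each 'Negative' one.
(7,2): 7+2 = 9 — fails this test, so Negative.
(5,2): 5+2 = 7 — fails this test, so Negative.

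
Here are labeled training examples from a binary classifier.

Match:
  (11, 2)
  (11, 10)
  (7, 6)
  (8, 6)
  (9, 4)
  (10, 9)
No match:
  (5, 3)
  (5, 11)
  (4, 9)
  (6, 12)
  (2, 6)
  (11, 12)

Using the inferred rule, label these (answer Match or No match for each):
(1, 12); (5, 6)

Rule: first > second AND sum ≥ 13. This holds for each 'Match' example and fails for each 'No match' one.
No match: (1, 12), since 1 < 12, 1+12 = 13. No match: (5, 6), since 5 < 6, 5+6 = 11.

No match, No match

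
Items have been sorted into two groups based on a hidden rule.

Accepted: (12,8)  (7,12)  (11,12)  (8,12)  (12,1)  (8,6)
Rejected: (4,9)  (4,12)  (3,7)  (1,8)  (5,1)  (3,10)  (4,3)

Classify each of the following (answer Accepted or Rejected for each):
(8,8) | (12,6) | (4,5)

Accepted, Accepted, Rejected

Rule: first ≥ 6. This holds for each 'Accepted' example and fails for each 'Rejected' one.
(8,8): Accepted (first 8). (12,6): Accepted (first 12). (4,5): Rejected (first 4).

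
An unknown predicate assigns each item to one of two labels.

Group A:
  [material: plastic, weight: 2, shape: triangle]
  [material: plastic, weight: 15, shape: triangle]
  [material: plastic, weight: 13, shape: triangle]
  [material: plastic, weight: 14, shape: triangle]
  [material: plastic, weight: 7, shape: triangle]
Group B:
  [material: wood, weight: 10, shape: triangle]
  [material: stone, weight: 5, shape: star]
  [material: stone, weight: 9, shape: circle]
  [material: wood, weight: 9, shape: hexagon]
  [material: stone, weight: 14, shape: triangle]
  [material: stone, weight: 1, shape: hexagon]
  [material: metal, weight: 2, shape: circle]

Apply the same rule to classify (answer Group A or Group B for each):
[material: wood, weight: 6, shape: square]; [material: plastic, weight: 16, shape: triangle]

Group B, Group A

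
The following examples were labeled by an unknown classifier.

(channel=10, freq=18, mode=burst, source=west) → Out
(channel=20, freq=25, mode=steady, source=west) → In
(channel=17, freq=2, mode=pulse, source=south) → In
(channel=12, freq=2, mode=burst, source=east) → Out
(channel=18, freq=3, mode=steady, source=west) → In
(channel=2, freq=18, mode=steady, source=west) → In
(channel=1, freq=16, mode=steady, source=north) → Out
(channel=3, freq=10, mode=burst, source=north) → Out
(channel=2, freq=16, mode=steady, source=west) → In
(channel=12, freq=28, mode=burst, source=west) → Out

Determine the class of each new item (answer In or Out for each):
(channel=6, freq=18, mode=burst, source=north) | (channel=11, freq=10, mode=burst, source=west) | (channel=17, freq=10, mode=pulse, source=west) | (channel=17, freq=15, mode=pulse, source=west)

All 'In' examples share one property — channel = 2 OR channel ≥ 17 — and every 'Out' example lacks it.
Out: (channel=6, freq=18, mode=burst, source=north), since channel = 6.
Out: (channel=11, freq=10, mode=burst, source=west), since channel = 11.
In: (channel=17, freq=10, mode=pulse, source=west), since channel = 17.
In: (channel=17, freq=15, mode=pulse, source=west), since channel = 17.

Out, Out, In, In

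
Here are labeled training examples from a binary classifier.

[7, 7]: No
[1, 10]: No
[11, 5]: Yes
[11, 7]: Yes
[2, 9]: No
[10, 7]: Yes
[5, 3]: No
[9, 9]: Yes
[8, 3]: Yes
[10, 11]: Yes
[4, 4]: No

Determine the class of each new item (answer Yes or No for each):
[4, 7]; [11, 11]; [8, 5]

Rule: first ≥ 8. This holds for each 'Yes' example and fails for each 'No' one.
[4, 7]: first 4, does not pass → No. [11, 11]: first 11, fits → Yes. [8, 5]: first 8, fits → Yes.

No, Yes, Yes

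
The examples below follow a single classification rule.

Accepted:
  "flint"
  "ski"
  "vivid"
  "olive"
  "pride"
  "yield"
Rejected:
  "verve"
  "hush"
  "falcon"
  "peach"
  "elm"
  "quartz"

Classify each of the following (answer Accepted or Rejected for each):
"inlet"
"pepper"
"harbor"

One predicate separates the groups cleanly: contains 'i'.
"inlet": has 'i' — fits, so Accepted.
"pepper": no 'i' — does not pass, so Rejected.
"harbor": no 'i' — does not pass, so Rejected.

Accepted, Rejected, Rejected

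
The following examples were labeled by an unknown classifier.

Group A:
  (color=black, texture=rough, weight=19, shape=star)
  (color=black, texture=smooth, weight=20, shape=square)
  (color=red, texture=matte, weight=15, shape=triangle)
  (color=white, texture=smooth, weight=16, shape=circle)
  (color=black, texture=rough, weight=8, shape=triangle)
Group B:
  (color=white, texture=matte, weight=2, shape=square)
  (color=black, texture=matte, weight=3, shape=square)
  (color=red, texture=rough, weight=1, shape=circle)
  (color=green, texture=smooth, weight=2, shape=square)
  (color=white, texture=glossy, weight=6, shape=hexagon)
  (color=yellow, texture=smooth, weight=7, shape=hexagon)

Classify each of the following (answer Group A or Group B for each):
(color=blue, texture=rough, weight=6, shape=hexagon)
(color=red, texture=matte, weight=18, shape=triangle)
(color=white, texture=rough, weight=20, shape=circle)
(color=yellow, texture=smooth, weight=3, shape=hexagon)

Rule: weight ≥ 8. This holds for each 'Group A' example and fails for each 'Group B' one.
(color=blue, texture=rough, weight=6, shape=hexagon): weight = 6 — doesn't match, so Group B. (color=red, texture=matte, weight=18, shape=triangle): weight = 18 — passes, so Group A. (color=white, texture=rough, weight=20, shape=circle): weight = 20 — passes, so Group A. (color=yellow, texture=smooth, weight=3, shape=hexagon): weight = 3 — doesn't match, so Group B.

Group B, Group A, Group A, Group B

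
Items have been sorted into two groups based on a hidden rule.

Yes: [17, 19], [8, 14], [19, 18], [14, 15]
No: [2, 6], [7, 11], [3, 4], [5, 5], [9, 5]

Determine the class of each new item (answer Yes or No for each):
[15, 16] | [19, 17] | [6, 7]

Yes, Yes, No

Rule: sum ≥ 22. This holds for each 'Yes' example and fails for each 'No' one.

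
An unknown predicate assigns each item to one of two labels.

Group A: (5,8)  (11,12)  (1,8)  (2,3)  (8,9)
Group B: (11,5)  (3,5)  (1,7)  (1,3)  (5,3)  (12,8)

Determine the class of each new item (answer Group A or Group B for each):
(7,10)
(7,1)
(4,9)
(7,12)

Group A, Group B, Group A, Group A

Looking at the examples, the only property every 'Group A' case has and every 'Group B' case lacks is: sum is odd.
Group A: (7,10), since 7+10 = 17. Group B: (7,1), since 7+1 = 8. Group A: (4,9), since 4+9 = 13. Group A: (7,12), since 7+12 = 19.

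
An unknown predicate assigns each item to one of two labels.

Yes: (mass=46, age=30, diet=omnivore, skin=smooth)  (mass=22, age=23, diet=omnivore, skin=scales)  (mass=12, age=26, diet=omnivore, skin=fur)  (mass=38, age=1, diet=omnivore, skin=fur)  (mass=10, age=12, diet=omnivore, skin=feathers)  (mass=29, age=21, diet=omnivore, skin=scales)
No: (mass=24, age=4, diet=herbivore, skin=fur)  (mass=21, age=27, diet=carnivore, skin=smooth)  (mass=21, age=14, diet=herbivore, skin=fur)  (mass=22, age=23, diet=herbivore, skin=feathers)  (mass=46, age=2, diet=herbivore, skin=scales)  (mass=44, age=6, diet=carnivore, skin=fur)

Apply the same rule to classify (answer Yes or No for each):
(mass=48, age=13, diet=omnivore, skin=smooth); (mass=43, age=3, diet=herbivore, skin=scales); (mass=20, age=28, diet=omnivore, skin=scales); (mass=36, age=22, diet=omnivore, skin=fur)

Yes, No, Yes, Yes

'Yes' ⟺ diet is omnivore.
(mass=48, age=13, diet=omnivore, skin=smooth) → diet is omnivore → Yes. (mass=43, age=3, diet=herbivore, skin=scales) → diet is herbivore → No. (mass=20, age=28, diet=omnivore, skin=scales) → diet is omnivore → Yes. (mass=36, age=22, diet=omnivore, skin=fur) → diet is omnivore → Yes.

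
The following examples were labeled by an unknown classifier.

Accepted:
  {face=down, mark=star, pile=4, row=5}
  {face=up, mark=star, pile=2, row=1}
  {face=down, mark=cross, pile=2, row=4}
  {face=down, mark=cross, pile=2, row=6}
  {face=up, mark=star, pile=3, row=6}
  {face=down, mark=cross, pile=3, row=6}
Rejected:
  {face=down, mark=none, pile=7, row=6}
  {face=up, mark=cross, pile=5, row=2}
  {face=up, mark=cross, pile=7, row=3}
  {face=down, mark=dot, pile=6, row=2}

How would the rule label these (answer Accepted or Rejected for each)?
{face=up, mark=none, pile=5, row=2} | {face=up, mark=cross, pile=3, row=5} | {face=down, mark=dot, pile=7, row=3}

The classifier is using: pile ≤ 4.
{face=up, mark=none, pile=5, row=2}: Rejected (pile = 5). {face=up, mark=cross, pile=3, row=5}: Accepted (pile = 3). {face=down, mark=dot, pile=7, row=3}: Rejected (pile = 7).

Rejected, Accepted, Rejected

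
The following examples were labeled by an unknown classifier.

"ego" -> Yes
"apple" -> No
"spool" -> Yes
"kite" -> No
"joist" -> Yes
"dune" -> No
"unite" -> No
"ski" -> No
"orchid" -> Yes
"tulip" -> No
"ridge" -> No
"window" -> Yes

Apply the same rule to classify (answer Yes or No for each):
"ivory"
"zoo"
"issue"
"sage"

The simplest hypothesis consistent with all the labels is: contains 'o'.
"ivory" — has 'o', hence Yes. "zoo" — has 'o', hence Yes. "issue" — no 'o', hence No. "sage" — no 'o', hence No.

Yes, Yes, No, No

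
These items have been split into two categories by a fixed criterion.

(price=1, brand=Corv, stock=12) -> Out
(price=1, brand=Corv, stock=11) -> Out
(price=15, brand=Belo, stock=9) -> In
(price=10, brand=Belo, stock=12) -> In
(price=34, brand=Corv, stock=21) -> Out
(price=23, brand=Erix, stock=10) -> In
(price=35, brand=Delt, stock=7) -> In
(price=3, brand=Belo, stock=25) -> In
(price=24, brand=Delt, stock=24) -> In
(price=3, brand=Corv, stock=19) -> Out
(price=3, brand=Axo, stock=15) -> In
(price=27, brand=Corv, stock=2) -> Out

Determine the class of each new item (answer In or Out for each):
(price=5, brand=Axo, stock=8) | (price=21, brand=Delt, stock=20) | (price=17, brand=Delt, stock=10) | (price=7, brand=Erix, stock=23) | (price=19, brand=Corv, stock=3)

In, In, In, In, Out

The common property of the 'In' items is: brand is not Corv. No 'Out' item has it.
(price=5, brand=Axo, stock=8) — brand is Axo, hence In.
(price=21, brand=Delt, stock=20) — brand is Delt, hence In.
(price=17, brand=Delt, stock=10) — brand is Delt, hence In.
(price=7, brand=Erix, stock=23) — brand is Erix, hence In.
(price=19, brand=Corv, stock=3) — brand is Corv, hence Out.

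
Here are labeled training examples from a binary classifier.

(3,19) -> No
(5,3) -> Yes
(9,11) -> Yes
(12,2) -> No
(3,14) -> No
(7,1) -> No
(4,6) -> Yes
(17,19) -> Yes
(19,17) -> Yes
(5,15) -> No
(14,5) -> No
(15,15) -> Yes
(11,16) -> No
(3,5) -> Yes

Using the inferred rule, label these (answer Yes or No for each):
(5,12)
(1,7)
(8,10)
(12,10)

A rule that fits every label: |first − second| ≤ 2 — true of each 'Yes' example, false of each 'No' one.
No: (5,12), since |5−12| = 7.
No: (1,7), since |1−7| = 6.
Yes: (8,10), since |8−10| = 2.
Yes: (12,10), since |12−10| = 2.

No, No, Yes, Yes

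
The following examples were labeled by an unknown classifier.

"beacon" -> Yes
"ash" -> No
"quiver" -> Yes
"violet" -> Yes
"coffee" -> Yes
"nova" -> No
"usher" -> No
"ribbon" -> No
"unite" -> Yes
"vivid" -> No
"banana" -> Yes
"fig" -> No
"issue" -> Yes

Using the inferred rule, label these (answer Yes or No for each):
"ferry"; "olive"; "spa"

No, Yes, No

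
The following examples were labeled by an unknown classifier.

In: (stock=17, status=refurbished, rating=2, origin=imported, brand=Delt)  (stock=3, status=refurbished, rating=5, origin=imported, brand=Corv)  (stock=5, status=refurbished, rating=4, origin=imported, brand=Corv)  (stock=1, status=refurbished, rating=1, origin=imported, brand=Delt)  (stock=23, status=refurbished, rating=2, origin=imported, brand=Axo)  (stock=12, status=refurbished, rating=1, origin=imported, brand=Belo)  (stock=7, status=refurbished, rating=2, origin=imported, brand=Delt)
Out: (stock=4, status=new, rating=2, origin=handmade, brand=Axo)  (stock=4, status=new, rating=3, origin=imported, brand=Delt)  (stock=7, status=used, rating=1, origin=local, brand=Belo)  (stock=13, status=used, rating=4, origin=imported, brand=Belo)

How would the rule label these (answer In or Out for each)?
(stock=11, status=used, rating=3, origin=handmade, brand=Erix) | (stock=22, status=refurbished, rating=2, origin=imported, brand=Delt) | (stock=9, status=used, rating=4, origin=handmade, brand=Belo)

Out, In, Out

The simplest hypothesis consistent with all the labels is: status is refurbished.
(stock=11, status=used, rating=3, origin=handmade, brand=Erix): Out (status is used). (stock=22, status=refurbished, rating=2, origin=imported, brand=Delt): In (status is refurbished). (stock=9, status=used, rating=4, origin=handmade, brand=Belo): Out (status is used).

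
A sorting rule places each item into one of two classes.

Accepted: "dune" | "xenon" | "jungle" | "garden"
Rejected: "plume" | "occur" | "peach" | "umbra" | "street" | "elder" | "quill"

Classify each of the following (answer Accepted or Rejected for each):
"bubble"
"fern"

The pattern is that an item is 'Accepted' exactly when: contains 'n'.
"bubble": Rejected (no 'n'). "fern": Accepted (has 'n').

Rejected, Accepted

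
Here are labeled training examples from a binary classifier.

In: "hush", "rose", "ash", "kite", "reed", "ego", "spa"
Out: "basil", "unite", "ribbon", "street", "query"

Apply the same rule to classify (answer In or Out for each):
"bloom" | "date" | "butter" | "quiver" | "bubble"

Every 'In' example satisfies: length ≤ 4. None of the 'Out' examples do.
"bloom" → length 5 → Out. "date" → length 4 → In. "butter" → length 6 → Out. "quiver" → length 6 → Out. "bubble" → length 6 → Out.

Out, In, Out, Out, Out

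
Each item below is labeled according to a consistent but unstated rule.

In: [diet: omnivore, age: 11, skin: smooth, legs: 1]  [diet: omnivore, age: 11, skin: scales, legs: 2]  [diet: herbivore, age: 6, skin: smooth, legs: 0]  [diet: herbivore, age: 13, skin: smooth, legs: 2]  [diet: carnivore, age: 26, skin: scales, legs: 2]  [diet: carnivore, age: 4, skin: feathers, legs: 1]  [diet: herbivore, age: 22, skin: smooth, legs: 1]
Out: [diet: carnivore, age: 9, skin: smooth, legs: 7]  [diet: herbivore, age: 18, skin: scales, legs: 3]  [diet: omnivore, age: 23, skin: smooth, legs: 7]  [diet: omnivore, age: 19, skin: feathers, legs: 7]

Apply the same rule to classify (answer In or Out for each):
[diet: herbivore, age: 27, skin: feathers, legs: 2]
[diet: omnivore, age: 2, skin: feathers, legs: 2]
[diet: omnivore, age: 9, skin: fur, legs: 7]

In, In, Out

The classifier is using: legs ≤ 2.
[diet: herbivore, age: 27, skin: feathers, legs: 2] → legs = 2 → In. [diet: omnivore, age: 2, skin: feathers, legs: 2] → legs = 2 → In. [diet: omnivore, age: 9, skin: fur, legs: 7] → legs = 7 → Out.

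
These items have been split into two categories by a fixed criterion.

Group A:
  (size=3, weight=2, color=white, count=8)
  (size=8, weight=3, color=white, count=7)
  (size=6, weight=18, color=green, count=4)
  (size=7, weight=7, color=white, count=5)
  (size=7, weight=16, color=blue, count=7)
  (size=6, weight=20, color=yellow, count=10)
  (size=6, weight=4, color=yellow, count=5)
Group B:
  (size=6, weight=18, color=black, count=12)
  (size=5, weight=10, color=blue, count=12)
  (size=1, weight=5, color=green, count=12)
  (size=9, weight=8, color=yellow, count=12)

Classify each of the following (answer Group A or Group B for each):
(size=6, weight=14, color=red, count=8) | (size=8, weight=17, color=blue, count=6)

Group A, Group A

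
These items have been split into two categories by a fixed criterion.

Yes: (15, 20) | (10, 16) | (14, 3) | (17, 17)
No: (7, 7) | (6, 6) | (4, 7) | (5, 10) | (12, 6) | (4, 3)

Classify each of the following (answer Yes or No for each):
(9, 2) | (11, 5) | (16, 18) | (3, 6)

The common property of the 'Yes' items is: max ≥ 14. No 'No' item has it.
(9, 2) → max 9 → No. (11, 5) → max 11 → No. (16, 18) → max 18 → Yes. (3, 6) → max 6 → No.

No, No, Yes, No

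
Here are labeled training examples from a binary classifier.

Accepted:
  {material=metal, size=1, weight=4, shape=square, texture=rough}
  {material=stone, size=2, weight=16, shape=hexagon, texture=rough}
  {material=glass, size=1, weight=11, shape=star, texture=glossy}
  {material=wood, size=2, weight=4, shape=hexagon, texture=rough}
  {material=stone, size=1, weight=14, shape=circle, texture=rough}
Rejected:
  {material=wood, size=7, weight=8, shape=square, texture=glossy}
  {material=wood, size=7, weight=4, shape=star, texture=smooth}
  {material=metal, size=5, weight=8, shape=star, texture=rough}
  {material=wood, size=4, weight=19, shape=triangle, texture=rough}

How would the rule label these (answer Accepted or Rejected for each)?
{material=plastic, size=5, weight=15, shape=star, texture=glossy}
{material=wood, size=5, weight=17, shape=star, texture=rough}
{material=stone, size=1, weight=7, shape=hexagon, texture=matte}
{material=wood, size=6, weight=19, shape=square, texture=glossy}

Rejected, Rejected, Accepted, Rejected

Rule: size ≤ 2. This holds for each 'Accepted' example and fails for each 'Rejected' one.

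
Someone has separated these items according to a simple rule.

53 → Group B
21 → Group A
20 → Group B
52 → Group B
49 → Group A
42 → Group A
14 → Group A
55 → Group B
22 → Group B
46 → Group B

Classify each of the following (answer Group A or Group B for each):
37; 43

Group B, Group B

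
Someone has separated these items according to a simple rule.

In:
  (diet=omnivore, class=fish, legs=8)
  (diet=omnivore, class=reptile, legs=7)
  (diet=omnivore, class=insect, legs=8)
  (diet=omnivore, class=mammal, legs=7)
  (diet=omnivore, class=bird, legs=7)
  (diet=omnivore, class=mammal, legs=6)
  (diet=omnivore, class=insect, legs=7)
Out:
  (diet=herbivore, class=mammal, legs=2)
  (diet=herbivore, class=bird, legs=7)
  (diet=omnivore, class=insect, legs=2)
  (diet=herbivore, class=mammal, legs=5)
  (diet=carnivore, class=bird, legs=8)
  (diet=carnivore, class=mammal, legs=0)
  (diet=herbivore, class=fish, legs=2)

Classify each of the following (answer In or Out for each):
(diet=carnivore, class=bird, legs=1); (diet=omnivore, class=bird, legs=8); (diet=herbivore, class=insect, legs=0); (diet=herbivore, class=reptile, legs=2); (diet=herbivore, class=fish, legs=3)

Out, In, Out, Out, Out

The classifier is using: diet is omnivore AND legs ≥ 5.
(diet=carnivore, class=bird, legs=1): Out (diet is carnivore, legs = 1). (diet=omnivore, class=bird, legs=8): In (diet is omnivore, legs = 8). (diet=herbivore, class=insect, legs=0): Out (diet is herbivore, legs = 0). (diet=herbivore, class=reptile, legs=2): Out (diet is herbivore, legs = 2). (diet=herbivore, class=fish, legs=3): Out (diet is herbivore, legs = 3).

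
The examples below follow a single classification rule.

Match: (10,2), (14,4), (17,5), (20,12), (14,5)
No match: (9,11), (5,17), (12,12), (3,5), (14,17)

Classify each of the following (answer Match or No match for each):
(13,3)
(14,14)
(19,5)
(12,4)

Every 'Match' example satisfies: first > second. None of the 'No match' examples do.

Match, No match, Match, Match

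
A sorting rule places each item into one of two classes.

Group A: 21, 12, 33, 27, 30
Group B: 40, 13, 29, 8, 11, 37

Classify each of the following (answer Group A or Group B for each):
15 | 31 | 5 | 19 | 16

Group A, Group B, Group B, Group B, Group B

The classifier is using: multiple of 3.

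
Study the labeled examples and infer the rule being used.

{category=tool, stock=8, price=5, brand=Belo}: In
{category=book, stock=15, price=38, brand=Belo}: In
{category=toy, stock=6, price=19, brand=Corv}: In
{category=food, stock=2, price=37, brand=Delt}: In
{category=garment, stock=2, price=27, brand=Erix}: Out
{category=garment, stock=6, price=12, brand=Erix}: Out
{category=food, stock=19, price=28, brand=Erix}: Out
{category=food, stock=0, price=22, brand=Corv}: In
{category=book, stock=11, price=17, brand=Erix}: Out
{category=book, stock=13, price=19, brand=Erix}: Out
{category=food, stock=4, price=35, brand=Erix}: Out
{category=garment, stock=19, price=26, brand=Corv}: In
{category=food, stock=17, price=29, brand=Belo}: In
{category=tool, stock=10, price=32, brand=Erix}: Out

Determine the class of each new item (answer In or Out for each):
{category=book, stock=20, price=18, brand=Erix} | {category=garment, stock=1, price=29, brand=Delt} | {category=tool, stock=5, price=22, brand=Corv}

Out, In, In

The rule appears to be: brand is not Erix.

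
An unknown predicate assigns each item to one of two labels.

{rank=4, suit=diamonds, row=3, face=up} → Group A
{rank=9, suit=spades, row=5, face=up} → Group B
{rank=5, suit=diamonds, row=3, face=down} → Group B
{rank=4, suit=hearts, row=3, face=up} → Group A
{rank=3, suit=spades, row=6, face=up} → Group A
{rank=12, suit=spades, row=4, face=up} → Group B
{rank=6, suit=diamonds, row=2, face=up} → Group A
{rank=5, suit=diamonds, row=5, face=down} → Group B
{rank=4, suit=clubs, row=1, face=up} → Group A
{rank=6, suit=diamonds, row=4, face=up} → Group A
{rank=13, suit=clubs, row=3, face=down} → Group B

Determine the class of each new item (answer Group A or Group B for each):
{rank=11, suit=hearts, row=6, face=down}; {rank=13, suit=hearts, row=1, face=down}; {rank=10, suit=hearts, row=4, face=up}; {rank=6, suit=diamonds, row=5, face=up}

Group B, Group B, Group B, Group A

The pattern is that an item is 'Group A' exactly when: face is up AND rank ≤ 6.
{rank=11, suit=hearts, row=6, face=down}: face is down, rank = 11, does not satisfy this → Group B.
{rank=13, suit=hearts, row=1, face=down}: face is down, rank = 13, does not satisfy this → Group B.
{rank=10, suit=hearts, row=4, face=up}: face is up, rank = 10, does not satisfy this → Group B.
{rank=6, suit=diamonds, row=5, face=up}: face is up, rank = 6, matches → Group A.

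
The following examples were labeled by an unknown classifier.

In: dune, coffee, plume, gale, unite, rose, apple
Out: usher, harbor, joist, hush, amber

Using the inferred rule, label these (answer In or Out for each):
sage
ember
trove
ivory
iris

In, Out, In, Out, Out

The classifier is using: ends with 'e'.
sage — ends with 'e', hence In.
ember — ends with 'r', hence Out.
trove — ends with 'e', hence In.
ivory — ends with 'y', hence Out.
iris — ends with 's', hence Out.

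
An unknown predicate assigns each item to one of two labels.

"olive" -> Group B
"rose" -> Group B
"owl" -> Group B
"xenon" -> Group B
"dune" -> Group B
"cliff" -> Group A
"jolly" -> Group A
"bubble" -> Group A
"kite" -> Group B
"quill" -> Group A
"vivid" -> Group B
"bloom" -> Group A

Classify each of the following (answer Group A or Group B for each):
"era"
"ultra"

Group B, Group B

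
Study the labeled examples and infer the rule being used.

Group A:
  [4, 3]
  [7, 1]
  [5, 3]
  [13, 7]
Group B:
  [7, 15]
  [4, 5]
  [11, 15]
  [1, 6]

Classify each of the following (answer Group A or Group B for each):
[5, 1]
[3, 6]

The classifier is using: first > second.
[5, 1] → 5 > 1 → Group A. [3, 6] → 3 < 6 → Group B.

Group A, Group B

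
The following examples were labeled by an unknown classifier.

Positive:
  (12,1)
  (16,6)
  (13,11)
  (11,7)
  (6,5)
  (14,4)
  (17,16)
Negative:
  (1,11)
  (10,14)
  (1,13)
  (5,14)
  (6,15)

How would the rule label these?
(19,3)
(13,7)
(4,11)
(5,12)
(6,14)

Positive, Positive, Negative, Negative, Negative

The distinguishing property — first > second — holds for all the 'Positive' cases and none of the 'Negative' cases.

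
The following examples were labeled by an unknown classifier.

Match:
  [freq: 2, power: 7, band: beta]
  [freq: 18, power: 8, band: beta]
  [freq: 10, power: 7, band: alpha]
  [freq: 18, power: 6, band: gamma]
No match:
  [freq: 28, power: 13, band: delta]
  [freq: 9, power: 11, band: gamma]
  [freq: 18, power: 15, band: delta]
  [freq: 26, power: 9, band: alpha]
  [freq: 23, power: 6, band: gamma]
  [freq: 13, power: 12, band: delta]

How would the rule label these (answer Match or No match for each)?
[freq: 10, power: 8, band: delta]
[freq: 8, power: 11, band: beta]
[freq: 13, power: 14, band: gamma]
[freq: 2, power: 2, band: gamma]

Match, No match, No match, Match

'Match' ⟺ power ≤ 8 AND freq ≤ 18.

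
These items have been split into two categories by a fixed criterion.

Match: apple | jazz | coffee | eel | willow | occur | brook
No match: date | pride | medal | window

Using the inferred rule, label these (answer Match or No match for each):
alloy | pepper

Match, Match

Every 'Match' example satisfies: has a double letter. None of the 'No match' examples do.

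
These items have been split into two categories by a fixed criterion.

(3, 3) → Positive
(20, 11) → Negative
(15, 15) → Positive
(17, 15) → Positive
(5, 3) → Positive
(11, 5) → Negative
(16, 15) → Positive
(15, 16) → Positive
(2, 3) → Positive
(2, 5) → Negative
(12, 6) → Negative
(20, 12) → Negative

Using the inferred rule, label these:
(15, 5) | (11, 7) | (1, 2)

'Positive' ⟺ |first − second| ≤ 2.
(15, 5): Negative (|15−5| = 10).
(11, 7): Negative (|11−7| = 4).
(1, 2): Positive (|1−2| = 1).

Negative, Negative, Positive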